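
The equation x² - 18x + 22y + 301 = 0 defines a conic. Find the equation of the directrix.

y = -9/2

Only x is squared. Complete the square in x: (x - 9)² = -22(y + 10).
Vertex (9, -10); 4p = -22 so p = -11/2. Opens down.
Directrix is the horizontal line y = k − p = -10 − (-11/2) = -9/2.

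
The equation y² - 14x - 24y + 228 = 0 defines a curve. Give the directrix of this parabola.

x = 5/2

Only y is squared. Complete the square in y: (y - 12)² = 14(x - 6).
Vertex (6, 12); 4p = 14 so p = 7/2. Opens right.
Directrix is the vertical line x = h − p = 6 − (7/2) = 5/2.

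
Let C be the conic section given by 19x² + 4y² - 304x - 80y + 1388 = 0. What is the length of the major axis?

2√57

Group: 19(x² - 16x) + 4(y² - 20y) = -1388
Complete the square in x and y: 19(x - 8)² + 4(y - 10)² = -1388 + 1216 + 400 = 228
Divide by 228: (x - 8)²/12 + (y - 10)²/57 = 1
Ellipse, center (8, 10), major axis vertical; a² = 57, b² = 12.
a² = 57 so a = √57; the major axis has length 2a = 2√57.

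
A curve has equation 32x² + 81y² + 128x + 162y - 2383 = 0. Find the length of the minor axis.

8√2

32(x² + 4x) + 81(y² + 2y) = 2383
Complete the square in x and y: 32(x + 2)² + 81(y + 1)² = 2383 + 128 + 81 = 2592
Divide through by 2592 to get (x + 2)²/81 + (y + 1)²/32 = 1.
Ellipse, center (-2, -1), major axis horizontal; a² = 81, b² = 32.
b² = 32 so b = 4√2; the minor axis has length 2b = 8√2.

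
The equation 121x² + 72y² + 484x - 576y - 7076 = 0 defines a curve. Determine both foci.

Rearranging, 121(x² + 4x) + 72(y² - 8y) = 7076.
Completing the square gives 121(x + 2)² + 72(y - 4)² = 7076 + 484 + 1152 = 8712.
Dividing both sides by 8712: (x + 2)²/72 + (y - 4)²/121 = 1
Ellipse, center (-2, 4), major axis vertical; a² = 121, b² = 72.
c² = a² - b² = 121 - 72 = 49, so c = 7.
Foci lie on the vertical axis through the center: (h, k ± c).

(-2, -3) and (-2, 11)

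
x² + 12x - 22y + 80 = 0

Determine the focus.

Only x is squared. Complete the square in x: (x + 6)² = 22(y - 2).
Vertex (-6, 2); 4p = 22 so p = 11/2. Opens up.
Focus is p units from the vertex along the axis: (h, k + p).

(-6, 15/2)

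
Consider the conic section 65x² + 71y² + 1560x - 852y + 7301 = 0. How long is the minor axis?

2√65

Group: 65(x² + 24x) + 71(y² - 12y) = -7301
Complete the square in x and y: 65(x + 12)² + 71(y - 6)² = -7301 + 9360 + 2556 = 4615
Dividing both sides by 4615: (x + 12)²/71 + (y - 6)²/65 = 1
Ellipse, center (-12, 6), major axis horizontal; a² = 71, b² = 65.
b² = 65 so b = √65; the minor axis has length 2b = 2√65.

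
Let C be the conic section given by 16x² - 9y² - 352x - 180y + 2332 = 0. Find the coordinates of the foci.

(11, -25) and (11, 5)

Collect terms: 16(x² - 22x) -9(y² + 20y) = -2332
16(x - 11)² -9(y + 10)² = -2332 + 1936 - 900 = -1296
Dividing both sides by -1296: (y + 10)²/144 - (x - 11)²/81 = 1
Hyperbola, center (11, -10), transverse axis vertical; a² = 144, b² = 81.
c² = a² + b² = 144 + 81 = 225, so c = 15.
Foci lie on the vertical axis through the center: (h, k ± c).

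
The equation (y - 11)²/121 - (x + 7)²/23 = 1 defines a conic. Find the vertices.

(-7, 0) and (-7, 22)

Center (-7, 11). The positive term is the y-term, so the transverse axis is vertical; a² = 121, b² = 23.
a = 11. Vertices at (h, k ± a).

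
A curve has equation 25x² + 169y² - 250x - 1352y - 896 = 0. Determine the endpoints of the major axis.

25(x² - 10x) + 169(y² - 8y) = 896
25(x - 5)² + 169(y - 4)² = 896 + 625 + 2704 = 4225
Divide by 4225: (x - 5)²/169 + (y - 4)²/25 = 1
Ellipse, center (5, 4), major axis horizontal; a² = 169, b² = 25.
a = 13. Vertices at (h ± a, k).

(-8, 4) and (18, 4)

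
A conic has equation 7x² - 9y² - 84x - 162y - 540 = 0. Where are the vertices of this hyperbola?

(3, -9) and (9, -9)

Rearranging, 7(x² - 12x) -9(y² + 18y) = 540.
Completing the square gives 7(x - 6)² -9(y + 9)² = 540 + 252 - 729 = 63.
Divide through by 63 to get (x - 6)²/9 - (y + 9)²/7 = 1.
Hyperbola, center (6, -9), transverse axis horizontal; a² = 9, b² = 7.
a = 3. Vertices at (h ± a, k).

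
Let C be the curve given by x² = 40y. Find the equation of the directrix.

Vertex (0, 0); 4p = 40 so p = 10. Opens up.
Directrix is the horizontal line y = k − p = 0 − (10) = -10.

y = -10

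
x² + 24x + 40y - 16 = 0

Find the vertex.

(-12, 4)

Only x is squared. Complete the square in x: (x + 12)² = -40(y - 4).
Vertex (-12, 4); 4p = -40 so p = -10. Opens down.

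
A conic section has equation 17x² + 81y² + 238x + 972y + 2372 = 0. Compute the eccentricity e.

Rearranging, 17(x² + 14x) + 81(y² + 12y) = -2372.
Complete the square: 17(x + 7)² + 81(y + 6)² = -2372 + 833 + 2916 = 1377
Dividing both sides by 1377: (x + 7)²/81 + (y + 6)²/17 = 1
Ellipse, center (-7, -6), major axis horizontal; a² = 81, b² = 17.
c² = a² - b² = 64, so c = 8.
e = c/a = 8/9.

e = 8/9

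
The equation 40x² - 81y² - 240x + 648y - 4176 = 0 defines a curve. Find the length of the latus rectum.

Group the x- and y-terms: 40(x² - 6x) -81(y² - 8y) = 4176
Completing the square gives 40(x - 3)² -81(y - 4)² = 4176 + 360 - 1296 = 3240.
Divide by 3240: (x - 3)²/81 - (y - 4)²/40 = 1
Hyperbola, center (3, 4), transverse axis horizontal; a² = 81, b² = 40.
Latus rectum length = 2b²/a = 2·40/9 = 80/9.

80/9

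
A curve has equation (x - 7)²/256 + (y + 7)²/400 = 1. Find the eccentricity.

Center (7, -7). The larger denominator 400 sits under the y-term, so the major axis is vertical; a² = 400, b² = 256.
c² = a² - b² = 144, so c = 12.
e = c/a = 12/20 = 3/5.

e = 3/5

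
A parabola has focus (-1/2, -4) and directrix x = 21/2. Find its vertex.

The vertex is the midpoint between the focus and the directrix along the axis of symmetry.
Axis is horizontal (directrix is vertical). Vertex x-coordinate = (-1/2 + 21/2)/2 = 5; y-coordinate = -4.

(5, -4)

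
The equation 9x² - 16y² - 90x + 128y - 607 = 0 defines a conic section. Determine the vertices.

(-3, 4) and (13, 4)

Collect terms: 9(x² - 10x) -16(y² - 8y) = 607
9(x - 5)² -16(y - 4)² = 607 + 225 - 256 = 576
Divide by 576: (x - 5)²/64 - (y - 4)²/36 = 1
Hyperbola, center (5, 4), transverse axis horizontal; a² = 64, b² = 36.
a = 8. Vertices at (h ± a, k).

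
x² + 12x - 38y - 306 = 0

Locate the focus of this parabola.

Only x is squared. Complete the square in x: (x + 6)² = 38(y + 9).
Vertex (-6, -9); 4p = 38 so p = 19/2. Opens up.
Focus is p units from the vertex along the axis: (h, k + p).

(-6, 1/2)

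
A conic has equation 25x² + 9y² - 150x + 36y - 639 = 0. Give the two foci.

25(x² - 6x) + 9(y² + 4y) = 639
25(x - 3)² + 9(y + 2)² = 639 + 225 + 36 = 900
Divide through by 900 to get (x - 3)²/36 + (y + 2)²/100 = 1.
Ellipse, center (3, -2), major axis vertical; a² = 100, b² = 36.
c² = a² - b² = 100 - 36 = 64, so c = 8.
Foci lie on the vertical axis through the center: (h, k ± c).

(3, -10) and (3, 6)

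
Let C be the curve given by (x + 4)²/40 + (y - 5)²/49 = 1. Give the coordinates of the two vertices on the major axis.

(-4, -2) and (-4, 12)

Center (-4, 5). The larger denominator 49 sits under the y-term, so the major axis is vertical; a² = 49, b² = 40.
a = 7. Vertices at (h, k ± a).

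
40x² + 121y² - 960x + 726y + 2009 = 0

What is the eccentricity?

e = 9/11

Rearranging, 40(x² - 24x) + 121(y² + 6y) = -2009.
Complete the square: 40(x - 12)² + 121(y + 3)² = -2009 + 5760 + 1089 = 4840
Dividing both sides by 4840: (x - 12)²/121 + (y + 3)²/40 = 1
Ellipse, center (12, -3), major axis horizontal; a² = 121, b² = 40.
c² = a² - b² = 81, so c = 9.
e = c/a = 9/11.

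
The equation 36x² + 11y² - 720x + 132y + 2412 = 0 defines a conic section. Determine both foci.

(10, -16) and (10, 4)

36(x² - 20x) + 11(y² + 12y) = -2412
36(x - 10)² + 11(y + 6)² = -2412 + 3600 + 396 = 1584
Divide by 1584: (x - 10)²/44 + (y + 6)²/144 = 1
Ellipse, center (10, -6), major axis vertical; a² = 144, b² = 44.
c² = a² - b² = 144 - 44 = 100, so c = 10.
Foci lie on the vertical axis through the center: (h, k ± c).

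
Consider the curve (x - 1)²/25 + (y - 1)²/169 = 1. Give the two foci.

(1, -11) and (1, 13)

Center (1, 1). The larger denominator 169 sits under the y-term, so the major axis is vertical; a² = 169, b² = 25.
c² = a² - b² = 169 - 25 = 144, so c = 12.
Foci lie on the vertical axis through the center: (h, k ± c).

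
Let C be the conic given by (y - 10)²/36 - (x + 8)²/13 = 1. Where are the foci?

Center (-8, 10). The positive term is the y-term, so the transverse axis is vertical; a² = 36, b² = 13.
c² = a² + b² = 36 + 13 = 49, so c = 7.
Foci lie on the vertical axis through the center: (h, k ± c).

(-8, 3) and (-8, 17)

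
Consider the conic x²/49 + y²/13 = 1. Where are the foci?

Center (0, 0). The larger denominator 49 sits under the x-term, so the major axis is horizontal; a² = 49, b² = 13.
c² = a² - b² = 49 - 13 = 36, so c = 6.
Foci lie on the horizontal axis through the center: (h ± c, k).

(-6, 0) and (6, 0)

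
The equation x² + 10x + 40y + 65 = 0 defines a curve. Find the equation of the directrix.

y = 9

Only x is squared. Complete the square in x: (x + 5)² = -40(y + 1).
Vertex (-5, -1); 4p = -40 so p = -10. Opens down.
Directrix is the horizontal line y = k − p = -1 − (-10) = 9.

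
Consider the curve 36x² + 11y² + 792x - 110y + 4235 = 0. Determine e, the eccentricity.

Group: 36(x² + 22x) + 11(y² - 10y) = -4235
Complete the square in x and y: 36(x + 11)² + 11(y - 5)² = -4235 + 4356 + 275 = 396
Divide by 396: (x + 11)²/11 + (y - 5)²/36 = 1
Ellipse, center (-11, 5), major axis vertical; a² = 36, b² = 11.
c² = a² - b² = 25, so c = 5.
e = c/a = 5/6.

e = 5/6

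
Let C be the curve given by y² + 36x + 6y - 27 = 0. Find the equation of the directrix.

Only y is squared. Complete the square in y: (y + 3)² = -36(x - 1).
Vertex (1, -3); 4p = -36 so p = -9. Opens left.
Directrix is the vertical line x = h − p = 1 − (-9) = 10.

x = 10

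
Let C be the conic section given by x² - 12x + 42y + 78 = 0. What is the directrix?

Only x is squared. Complete the square in x: (x - 6)² = -42(y + 1).
Vertex (6, -1); 4p = -42 so p = -21/2. Opens down.
Directrix is the horizontal line y = k − p = -1 − (-21/2) = 19/2.

y = 19/2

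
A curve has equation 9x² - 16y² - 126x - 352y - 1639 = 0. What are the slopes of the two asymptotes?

3/4 and -3/4

Collect terms: 9(x² - 14x) -16(y² + 22y) = 1639
9(x - 7)² -16(y + 11)² = 1639 + 441 - 1936 = 144
Dividing both sides by 144: (x - 7)²/16 - (y + 11)²/9 = 1
Hyperbola, center (7, -11), transverse axis horizontal; a² = 16, b² = 9.
For a horizontal hyperbola the asymptotes have slope ±b/a.
Here that is ±3/4.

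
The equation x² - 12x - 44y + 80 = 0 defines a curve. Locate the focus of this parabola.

(6, 12)

Only x is squared. Complete the square in x: (x - 6)² = 44(y - 1).
Vertex (6, 1); 4p = 44 so p = 11. Opens up.
Focus is p units from the vertex along the axis: (h, k + p).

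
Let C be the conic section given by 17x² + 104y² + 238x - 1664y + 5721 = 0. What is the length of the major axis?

Rearranging, 17(x² + 14x) + 104(y² - 16y) = -5721.
17(x + 7)² + 104(y - 8)² = -5721 + 833 + 6656 = 1768
Divide through by 1768 to get (x + 7)²/104 + (y - 8)²/17 = 1.
Ellipse, center (-7, 8), major axis horizontal; a² = 104, b² = 17.
a² = 104 so a = 2√26; the major axis has length 2a = 4√26.

4√26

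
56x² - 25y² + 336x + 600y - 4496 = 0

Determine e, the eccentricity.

56(x² + 6x) -25(y² - 24y) = 4496
Complete the square in x and y: 56(x + 3)² -25(y - 12)² = 4496 + 504 - 3600 = 1400
Divide through by 1400 to get (x + 3)²/25 - (y - 12)²/56 = 1.
Hyperbola, center (-3, 12), transverse axis horizontal; a² = 25, b² = 56.
c² = a² + b² = 81, so c = 9.
e = c/a = 9/5.

e = 9/5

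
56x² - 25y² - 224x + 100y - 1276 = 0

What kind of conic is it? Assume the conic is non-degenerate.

No xy term. Coefficients of x² and y² are A = 56, C = -25.
A and C have opposite signs ⇒ hyperbola.

hyperbola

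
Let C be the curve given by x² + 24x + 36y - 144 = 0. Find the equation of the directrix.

y = 17

Only x is squared. Complete the square in x: (x + 12)² = -36(y - 8).
Vertex (-12, 8); 4p = -36 so p = -9. Opens down.
Directrix is the horizontal line y = k − p = 8 − (-9) = 17.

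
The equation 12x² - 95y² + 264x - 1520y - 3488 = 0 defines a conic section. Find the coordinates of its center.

Rearranging, 12(x² + 22x) -95(y² + 16y) = 3488.
12(x + 11)² -95(y + 8)² = 3488 + 1452 - 6080 = -1140
Divide through by -1140 to get (y + 8)²/12 - (x + 11)²/95 = 1.
Hyperbola with center (-11, -8).

(-11, -8)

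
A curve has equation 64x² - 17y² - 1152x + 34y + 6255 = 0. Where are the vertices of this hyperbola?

Rearranging, 64(x² - 18x) -17(y² - 2y) = -6255.
Complete the square in x and y: 64(x - 9)² -17(y - 1)² = -6255 + 5184 - 17 = -1088
Dividing both sides by -1088: (y - 1)²/64 - (x - 9)²/17 = 1
Hyperbola, center (9, 1), transverse axis vertical; a² = 64, b² = 17.
a = 8. Vertices at (h, k ± a).

(9, -7) and (9, 9)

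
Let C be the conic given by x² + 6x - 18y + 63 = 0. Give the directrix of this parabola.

Only x is squared. Complete the square in x: (x + 3)² = 18(y - 3).
Vertex (-3, 3); 4p = 18 so p = 9/2. Opens up.
Directrix is the horizontal line y = k − p = 3 − (9/2) = -3/2.

y = -3/2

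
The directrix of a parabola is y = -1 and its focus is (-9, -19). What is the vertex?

The vertex is the midpoint between the focus and the directrix along the axis of symmetry.
Axis is vertical (directrix is horizontal). Vertex y-coordinate = (-19 + (-1))/2 = -10; x-coordinate = -9.

(-9, -10)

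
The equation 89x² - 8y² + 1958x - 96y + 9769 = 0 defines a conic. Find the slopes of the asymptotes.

Group: 89(x² + 22x) -8(y² + 12y) = -9769
Completing the square gives 89(x + 11)² -8(y + 6)² = -9769 + 10769 - 288 = 712.
Divide by 712: (x + 11)²/8 - (y + 6)²/89 = 1
Hyperbola, center (-11, -6), transverse axis horizontal; a² = 8, b² = 89.
For a horizontal hyperbola the asymptotes have slope ±b/a.
Here that is ±√89/2√2 = ±√178/4.

√178/4 and -√178/4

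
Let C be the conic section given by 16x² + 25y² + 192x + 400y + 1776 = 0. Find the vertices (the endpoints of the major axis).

(-11, -8) and (-1, -8)

Group the x- and y-terms: 16(x² + 12x) + 25(y² + 16y) = -1776
Complete the square in x and y: 16(x + 6)² + 25(y + 8)² = -1776 + 576 + 1600 = 400
Divide through by 400 to get (x + 6)²/25 + (y + 8)²/16 = 1.
Ellipse, center (-6, -8), major axis horizontal; a² = 25, b² = 16.
a = 5. Vertices at (h ± a, k).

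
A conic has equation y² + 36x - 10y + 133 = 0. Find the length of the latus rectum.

Only y is squared. Complete the square in y: (y - 5)² = -36(x + 3).
Vertex (-3, 5); 4p = -36 so p = -9. Opens left.
Latus rectum length = |4p| = 36.

36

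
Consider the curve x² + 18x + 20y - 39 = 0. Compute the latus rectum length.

Only x is squared. Complete the square in x: (x + 9)² = -20(y - 6).
Vertex (-9, 6); 4p = -20 so p = -5. Opens down.
Latus rectum length = |4p| = 20.

20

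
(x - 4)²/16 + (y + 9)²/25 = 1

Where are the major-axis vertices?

Center (4, -9). The larger denominator 25 sits under the y-term, so the major axis is vertical; a² = 25, b² = 16.
a = 5. Vertices at (h, k ± a).

(4, -14) and (4, -4)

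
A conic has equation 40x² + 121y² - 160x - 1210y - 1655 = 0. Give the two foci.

(-7, 5) and (11, 5)

Rearranging, 40(x² - 4x) + 121(y² - 10y) = 1655.
Complete the square in x and y: 40(x - 2)² + 121(y - 5)² = 1655 + 160 + 3025 = 4840
Divide by 4840: (x - 2)²/121 + (y - 5)²/40 = 1
Ellipse, center (2, 5), major axis horizontal; a² = 121, b² = 40.
c² = a² - b² = 121 - 40 = 81, so c = 9.
Foci lie on the horizontal axis through the center: (h ± c, k).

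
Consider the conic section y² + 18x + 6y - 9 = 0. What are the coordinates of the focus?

(-7/2, -3)

Only y is squared. Complete the square in y: (y + 3)² = -18(x - 1).
Vertex (1, -3); 4p = -18 so p = -9/2. Opens left.
Focus is p units from the vertex along the axis: (h + p, k).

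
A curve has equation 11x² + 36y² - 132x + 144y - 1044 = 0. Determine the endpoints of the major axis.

11(x² - 12x) + 36(y² + 4y) = 1044
Complete the square in x and y: 11(x - 6)² + 36(y + 2)² = 1044 + 396 + 144 = 1584
Divide through by 1584 to get (x - 6)²/144 + (y + 2)²/44 = 1.
Ellipse, center (6, -2), major axis horizontal; a² = 144, b² = 44.
a = 12. Vertices at (h ± a, k).

(-6, -2) and (18, -2)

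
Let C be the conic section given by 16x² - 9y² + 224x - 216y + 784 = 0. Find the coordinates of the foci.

Group the x- and y-terms: 16(x² + 14x) -9(y² + 24y) = -784
Completing the square gives 16(x + 7)² -9(y + 12)² = -784 + 784 - 1296 = -1296.
Dividing both sides by -1296: (y + 12)²/144 - (x + 7)²/81 = 1
Hyperbola, center (-7, -12), transverse axis vertical; a² = 144, b² = 81.
c² = a² + b² = 144 + 81 = 225, so c = 15.
Foci lie on the vertical axis through the center: (h, k ± c).

(-7, -27) and (-7, 3)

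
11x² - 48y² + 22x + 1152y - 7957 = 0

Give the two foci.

Group: 11(x² + 2x) -48(y² - 24y) = 7957
Complete the square: 11(x + 1)² -48(y - 12)² = 7957 + 11 - 6912 = 1056
Divide through by 1056 to get (x + 1)²/96 - (y - 12)²/22 = 1.
Hyperbola, center (-1, 12), transverse axis horizontal; a² = 96, b² = 22.
c² = a² + b² = 96 + 22 = 118, so c = √118.
Foci lie on the horizontal axis through the center: (h ± c, k).

(-1 - √118, 12) and (-1 + √118, 12)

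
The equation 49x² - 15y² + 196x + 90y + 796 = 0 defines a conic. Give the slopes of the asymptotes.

Group: 49(x² + 4x) -15(y² - 6y) = -796
Complete the square: 49(x + 2)² -15(y - 3)² = -796 + 196 - 135 = -735
Divide by -735: (y - 3)²/49 - (x + 2)²/15 = 1
Hyperbola, center (-2, 3), transverse axis vertical; a² = 49, b² = 15.
For a vertical hyperbola the asymptotes have slope ±a/b.
Here that is ±7/√15 = ±7√15/15.

7√15/15 and -7√15/15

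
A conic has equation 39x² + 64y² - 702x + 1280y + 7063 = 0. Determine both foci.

(4, -10) and (14, -10)

Group: 39(x² - 18x) + 64(y² + 20y) = -7063
Completing the square gives 39(x - 9)² + 64(y + 10)² = -7063 + 3159 + 6400 = 2496.
Divide through by 2496 to get (x - 9)²/64 + (y + 10)²/39 = 1.
Ellipse, center (9, -10), major axis horizontal; a² = 64, b² = 39.
c² = a² - b² = 64 - 39 = 25, so c = 5.
Foci lie on the horizontal axis through the center: (h ± c, k).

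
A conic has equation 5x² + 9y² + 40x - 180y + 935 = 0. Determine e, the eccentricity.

5(x² + 8x) + 9(y² - 20y) = -935
Completing the square gives 5(x + 4)² + 9(y - 10)² = -935 + 80 + 900 = 45.
Dividing both sides by 45: (x + 4)²/9 + (y - 10)²/5 = 1
Ellipse, center (-4, 10), major axis horizontal; a² = 9, b² = 5.
c² = a² - b² = 4, so c = 2.
e = c/a = 2/3.

e = 2/3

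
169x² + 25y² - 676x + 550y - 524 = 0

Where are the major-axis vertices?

Collect terms: 169(x² - 4x) + 25(y² + 22y) = 524
Complete the square in x and y: 169(x - 2)² + 25(y + 11)² = 524 + 676 + 3025 = 4225
Dividing both sides by 4225: (x - 2)²/25 + (y + 11)²/169 = 1
Ellipse, center (2, -11), major axis vertical; a² = 169, b² = 25.
a = 13. Vertices at (h, k ± a).

(2, -24) and (2, 2)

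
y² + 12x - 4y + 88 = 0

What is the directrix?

Only y is squared. Complete the square in y: (y - 2)² = -12(x + 7).
Vertex (-7, 2); 4p = -12 so p = -3. Opens left.
Directrix is the vertical line x = h − p = -7 − (-3) = -4.

x = -4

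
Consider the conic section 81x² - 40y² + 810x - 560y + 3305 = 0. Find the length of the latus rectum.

Collect terms: 81(x² + 10x) -40(y² + 14y) = -3305
Completing the square gives 81(x + 5)² -40(y + 7)² = -3305 + 2025 - 1960 = -3240.
Dividing both sides by -3240: (y + 7)²/81 - (x + 5)²/40 = 1
Hyperbola, center (-5, -7), transverse axis vertical; a² = 81, b² = 40.
Latus rectum length = 2b²/a = 2·40/9 = 80/9.

80/9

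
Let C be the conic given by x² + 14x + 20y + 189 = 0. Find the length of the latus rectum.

Only x is squared. Complete the square in x: (x + 7)² = -20(y + 7).
Vertex (-7, -7); 4p = -20 so p = -5. Opens down.
Latus rectum length = |4p| = 20.

20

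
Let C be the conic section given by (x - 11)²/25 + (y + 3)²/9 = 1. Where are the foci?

(7, -3) and (15, -3)

Center (11, -3). The larger denominator 25 sits under the x-term, so the major axis is horizontal; a² = 25, b² = 9.
c² = a² - b² = 25 - 9 = 16, so c = 4.
Foci lie on the horizontal axis through the center: (h ± c, k).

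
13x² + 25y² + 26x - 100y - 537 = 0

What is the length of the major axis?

10√2

Group the x- and y-terms: 13(x² + 2x) + 25(y² - 4y) = 537
Complete the square: 13(x + 1)² + 25(y - 2)² = 537 + 13 + 100 = 650
Divide by 650: (x + 1)²/50 + (y - 2)²/26 = 1
Ellipse, center (-1, 2), major axis horizontal; a² = 50, b² = 26.
a² = 50 so a = 5√2; the major axis has length 2a = 10√2.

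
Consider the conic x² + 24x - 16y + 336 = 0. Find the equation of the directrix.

Only x is squared. Complete the square in x: (x + 12)² = 16(y - 12).
Vertex (-12, 12); 4p = 16 so p = 4. Opens up.
Directrix is the horizontal line y = k − p = 12 − (4) = 8.

y = 8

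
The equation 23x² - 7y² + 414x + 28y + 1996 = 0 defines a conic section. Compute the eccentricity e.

e = √690/23

Rearranging, 23(x² + 18x) -7(y² - 4y) = -1996.
Complete the square: 23(x + 9)² -7(y - 2)² = -1996 + 1863 - 28 = -161
Dividing both sides by -161: (y - 2)²/23 - (x + 9)²/7 = 1
Hyperbola, center (-9, 2), transverse axis vertical; a² = 23, b² = 7.
c² = a² + b² = 30, so c = √30.
e = c/a = √30/√23 = √690/23.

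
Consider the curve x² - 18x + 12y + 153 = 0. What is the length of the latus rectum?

Only x is squared. Complete the square in x: (x - 9)² = -12(y + 6).
Vertex (9, -6); 4p = -12 so p = -3. Opens down.
Latus rectum length = |4p| = 12.

12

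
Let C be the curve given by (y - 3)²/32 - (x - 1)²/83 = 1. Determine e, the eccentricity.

Center (1, 3). The positive term is the y-term, so the transverse axis is vertical; a² = 32, b² = 83.
c² = a² + b² = 115, so c = √115.
e = c/a = √115/4√2 = √230/8.

e = √230/8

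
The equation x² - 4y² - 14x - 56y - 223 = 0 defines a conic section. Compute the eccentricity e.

e = √5/2

Group the x- and y-terms: (x² - 14x) -4(y² + 14y) = 223
Complete the square in x and y: (x - 7)² -4(y + 7)² = 223 + 49 - 196 = 76
Dividing both sides by 76: (x - 7)²/76 - (y + 7)²/19 = 1
Hyperbola, center (7, -7), transverse axis horizontal; a² = 76, b² = 19.
c² = a² + b² = 95, so c = √95.
e = c/a = √95/2√19 = √5/2.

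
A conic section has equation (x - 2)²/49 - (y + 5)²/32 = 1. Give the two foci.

(-7, -5) and (11, -5)

Center (2, -5). The positive term is the x-term, so the transverse axis is horizontal; a² = 49, b² = 32.
c² = a² + b² = 49 + 32 = 81, so c = 9.
Foci lie on the horizontal axis through the center: (h ± c, k).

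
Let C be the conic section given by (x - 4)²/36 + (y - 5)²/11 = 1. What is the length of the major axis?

12

Center (4, 5). The larger denominator 36 sits under the x-term, so the major axis is horizontal; a² = 36, b² = 11.
a² = 36 so a = 6; the major axis has length 2a = 12.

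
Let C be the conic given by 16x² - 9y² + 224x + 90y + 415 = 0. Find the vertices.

(-10, 5) and (-4, 5)

Rearranging, 16(x² + 14x) -9(y² - 10y) = -415.
Complete the square in x and y: 16(x + 7)² -9(y - 5)² = -415 + 784 - 225 = 144
Divide by 144: (x + 7)²/9 - (y - 5)²/16 = 1
Hyperbola, center (-7, 5), transverse axis horizontal; a² = 9, b² = 16.
a = 3. Vertices at (h ± a, k).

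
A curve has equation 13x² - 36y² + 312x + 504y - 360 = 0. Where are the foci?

Collect terms: 13(x² + 24x) -36(y² - 14y) = 360
13(x + 12)² -36(y - 7)² = 360 + 1872 - 1764 = 468
Divide by 468: (x + 12)²/36 - (y - 7)²/13 = 1
Hyperbola, center (-12, 7), transverse axis horizontal; a² = 36, b² = 13.
c² = a² + b² = 36 + 13 = 49, so c = 7.
Foci lie on the horizontal axis through the center: (h ± c, k).

(-19, 7) and (-5, 7)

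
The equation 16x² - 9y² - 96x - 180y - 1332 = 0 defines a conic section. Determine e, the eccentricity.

e = 5/3

Rearranging, 16(x² - 6x) -9(y² + 20y) = 1332.
Complete the square in x and y: 16(x - 3)² -9(y + 10)² = 1332 + 144 - 900 = 576
Divide by 576: (x - 3)²/36 - (y + 10)²/64 = 1
Hyperbola, center (3, -10), transverse axis horizontal; a² = 36, b² = 64.
c² = a² + b² = 100, so c = 10.
e = c/a = 10/6 = 5/3.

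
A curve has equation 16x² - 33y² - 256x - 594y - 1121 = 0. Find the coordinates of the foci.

(8, -16) and (8, -2)

Collect terms: 16(x² - 16x) -33(y² + 18y) = 1121
16(x - 8)² -33(y + 9)² = 1121 + 1024 - 2673 = -528
Divide by -528: (y + 9)²/16 - (x - 8)²/33 = 1
Hyperbola, center (8, -9), transverse axis vertical; a² = 16, b² = 33.
c² = a² + b² = 16 + 33 = 49, so c = 7.
Foci lie on the vertical axis through the center: (h, k ± c).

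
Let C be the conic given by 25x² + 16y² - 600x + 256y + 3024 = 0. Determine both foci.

(12, -14) and (12, -2)

Group the x- and y-terms: 25(x² - 24x) + 16(y² + 16y) = -3024
Complete the square in x and y: 25(x - 12)² + 16(y + 8)² = -3024 + 3600 + 1024 = 1600
Dividing both sides by 1600: (x - 12)²/64 + (y + 8)²/100 = 1
Ellipse, center (12, -8), major axis vertical; a² = 100, b² = 64.
c² = a² - b² = 100 - 64 = 36, so c = 6.
Foci lie on the vertical axis through the center: (h, k ± c).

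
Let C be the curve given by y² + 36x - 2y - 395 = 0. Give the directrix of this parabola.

x = 20

Only y is squared. Complete the square in y: (y - 1)² = -36(x - 11).
Vertex (11, 1); 4p = -36 so p = -9. Opens left.
Directrix is the vertical line x = h − p = 11 − (-9) = 20.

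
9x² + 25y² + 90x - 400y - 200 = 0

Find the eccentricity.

9(x² + 10x) + 25(y² - 16y) = 200
Complete the square: 9(x + 5)² + 25(y - 8)² = 200 + 225 + 1600 = 2025
Divide by 2025: (x + 5)²/225 + (y - 8)²/81 = 1
Ellipse, center (-5, 8), major axis horizontal; a² = 225, b² = 81.
c² = a² - b² = 144, so c = 12.
e = c/a = 12/15 = 4/5.

e = 4/5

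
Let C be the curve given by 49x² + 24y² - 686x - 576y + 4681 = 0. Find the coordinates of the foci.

Group the x- and y-terms: 49(x² - 14x) + 24(y² - 24y) = -4681
Complete the square in x and y: 49(x - 7)² + 24(y - 12)² = -4681 + 2401 + 3456 = 1176
Divide by 1176: (x - 7)²/24 + (y - 12)²/49 = 1
Ellipse, center (7, 12), major axis vertical; a² = 49, b² = 24.
c² = a² - b² = 49 - 24 = 25, so c = 5.
Foci lie on the vertical axis through the center: (h, k ± c).

(7, 7) and (7, 17)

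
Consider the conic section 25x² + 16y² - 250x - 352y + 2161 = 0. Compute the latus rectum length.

32/5

25(x² - 10x) + 16(y² - 22y) = -2161
Completing the square gives 25(x - 5)² + 16(y - 11)² = -2161 + 625 + 1936 = 400.
Divide through by 400 to get (x - 5)²/16 + (y - 11)²/25 = 1.
Ellipse, center (5, 11), major axis vertical; a² = 25, b² = 16.
Latus rectum length = 2b²/a = 2·16/5 = 32/5.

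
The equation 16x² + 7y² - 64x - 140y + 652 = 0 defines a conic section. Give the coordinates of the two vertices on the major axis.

(2, 6) and (2, 14)

16(x² - 4x) + 7(y² - 20y) = -652
Complete the square: 16(x - 2)² + 7(y - 10)² = -652 + 64 + 700 = 112
Divide through by 112 to get (x - 2)²/7 + (y - 10)²/16 = 1.
Ellipse, center (2, 10), major axis vertical; a² = 16, b² = 7.
a = 4. Vertices at (h, k ± a).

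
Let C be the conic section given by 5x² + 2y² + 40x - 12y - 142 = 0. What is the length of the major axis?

4√30

Rearranging, 5(x² + 8x) + 2(y² - 6y) = 142.
Complete the square: 5(x + 4)² + 2(y - 3)² = 142 + 80 + 18 = 240
Divide by 240: (x + 4)²/48 + (y - 3)²/120 = 1
Ellipse, center (-4, 3), major axis vertical; a² = 120, b² = 48.
a² = 120 so a = 2√30; the major axis has length 2a = 4√30.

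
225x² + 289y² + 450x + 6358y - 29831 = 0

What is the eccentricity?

e = 8/17

Group: 225(x² + 2x) + 289(y² + 22y) = 29831
Completing the square gives 225(x + 1)² + 289(y + 11)² = 29831 + 225 + 34969 = 65025.
Divide through by 65025 to get (x + 1)²/289 + (y + 11)²/225 = 1.
Ellipse, center (-1, -11), major axis horizontal; a² = 289, b² = 225.
c² = a² - b² = 64, so c = 8.
e = c/a = 8/17.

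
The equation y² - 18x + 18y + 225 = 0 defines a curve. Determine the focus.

Only y is squared. Complete the square in y: (y + 9)² = 18(x - 8).
Vertex (8, -9); 4p = 18 so p = 9/2. Opens right.
Focus is p units from the vertex along the axis: (h + p, k).

(25/2, -9)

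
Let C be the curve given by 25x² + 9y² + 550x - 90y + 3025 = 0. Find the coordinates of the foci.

(-11, 1) and (-11, 9)

Rearranging, 25(x² + 22x) + 9(y² - 10y) = -3025.
Complete the square: 25(x + 11)² + 9(y - 5)² = -3025 + 3025 + 225 = 225
Divide through by 225 to get (x + 11)²/9 + (y - 5)²/25 = 1.
Ellipse, center (-11, 5), major axis vertical; a² = 25, b² = 9.
c² = a² - b² = 25 - 9 = 16, so c = 4.
Foci lie on the vertical axis through the center: (h, k ± c).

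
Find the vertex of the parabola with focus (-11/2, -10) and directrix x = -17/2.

(-7, -10)

The vertex is the midpoint between the focus and the directrix along the axis of symmetry.
Axis is horizontal (directrix is vertical). Vertex x-coordinate = (-11/2 + (-17/2))/2 = -7; y-coordinate = -10.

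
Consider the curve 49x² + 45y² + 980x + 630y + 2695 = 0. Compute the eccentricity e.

Group the x- and y-terms: 49(x² + 20x) + 45(y² + 14y) = -2695
Complete the square: 49(x + 10)² + 45(y + 7)² = -2695 + 4900 + 2205 = 4410
Divide through by 4410 to get (x + 10)²/90 + (y + 7)²/98 = 1.
Ellipse, center (-10, -7), major axis vertical; a² = 98, b² = 90.
c² = a² - b² = 8, so c = 2√2.
e = c/a = 2√2/7√2 = 2/7.

e = 2/7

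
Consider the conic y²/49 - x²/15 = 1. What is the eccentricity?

e = 8/7

Center (0, 0). The positive term is the y-term, so the transverse axis is vertical; a² = 49, b² = 15.
c² = a² + b² = 64, so c = 8.
e = c/a = 8/7.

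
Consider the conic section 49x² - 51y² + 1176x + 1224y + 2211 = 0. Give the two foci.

(-12, 2) and (-12, 22)

Group: 49(x² + 24x) -51(y² - 24y) = -2211
Complete the square in x and y: 49(x + 12)² -51(y - 12)² = -2211 + 7056 - 7344 = -2499
Divide through by -2499 to get (y - 12)²/49 - (x + 12)²/51 = 1.
Hyperbola, center (-12, 12), transverse axis vertical; a² = 49, b² = 51.
c² = a² + b² = 49 + 51 = 100, so c = 10.
Foci lie on the vertical axis through the center: (h, k ± c).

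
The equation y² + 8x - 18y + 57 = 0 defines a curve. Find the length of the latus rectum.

Only y is squared. Complete the square in y: (y - 9)² = -8(x - 3).
Vertex (3, 9); 4p = -8 so p = -2. Opens left.
Latus rectum length = |4p| = 8.

8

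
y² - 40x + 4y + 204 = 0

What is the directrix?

Only y is squared. Complete the square in y: (y + 2)² = 40(x - 5).
Vertex (5, -2); 4p = 40 so p = 10. Opens right.
Directrix is the vertical line x = h − p = 5 − (10) = -5.

x = -5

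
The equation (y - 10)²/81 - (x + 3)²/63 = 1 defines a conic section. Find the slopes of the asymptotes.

3√7/7 and -3√7/7

Center (-3, 10). The positive term is the y-term, so the transverse axis is vertical; a² = 81, b² = 63.
For a vertical hyperbola the asymptotes have slope ±a/b.
Here that is ±9/3√7 = ±3√7/7.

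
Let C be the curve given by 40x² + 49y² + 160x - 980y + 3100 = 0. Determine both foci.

Rearranging, 40(x² + 4x) + 49(y² - 20y) = -3100.
Completing the square gives 40(x + 2)² + 49(y - 10)² = -3100 + 160 + 4900 = 1960.
Divide by 1960: (x + 2)²/49 + (y - 10)²/40 = 1
Ellipse, center (-2, 10), major axis horizontal; a² = 49, b² = 40.
c² = a² - b² = 49 - 40 = 9, so c = 3.
Foci lie on the horizontal axis through the center: (h ± c, k).

(-5, 10) and (1, 10)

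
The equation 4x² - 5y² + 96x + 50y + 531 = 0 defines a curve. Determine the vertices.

Group: 4(x² + 24x) -5(y² - 10y) = -531
Complete the square in x and y: 4(x + 12)² -5(y - 5)² = -531 + 576 - 125 = -80
Divide by -80: (y - 5)²/16 - (x + 12)²/20 = 1
Hyperbola, center (-12, 5), transverse axis vertical; a² = 16, b² = 20.
a = 4. Vertices at (h, k ± a).

(-12, 1) and (-12, 9)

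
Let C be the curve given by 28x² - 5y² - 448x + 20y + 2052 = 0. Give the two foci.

28(x² - 16x) -5(y² - 4y) = -2052
Completing the square gives 28(x - 8)² -5(y - 2)² = -2052 + 1792 - 20 = -280.
Dividing both sides by -280: (y - 2)²/56 - (x - 8)²/10 = 1
Hyperbola, center (8, 2), transverse axis vertical; a² = 56, b² = 10.
c² = a² + b² = 56 + 10 = 66, so c = √66.
Foci lie on the vertical axis through the center: (h, k ± c).

(8, 2 - √66) and (8, 2 + √66)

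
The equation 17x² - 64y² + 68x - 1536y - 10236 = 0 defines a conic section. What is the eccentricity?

17(x² + 4x) -64(y² + 24y) = 10236
17(x + 2)² -64(y + 12)² = 10236 + 68 - 9216 = 1088
Divide through by 1088 to get (x + 2)²/64 - (y + 12)²/17 = 1.
Hyperbola, center (-2, -12), transverse axis horizontal; a² = 64, b² = 17.
c² = a² + b² = 81, so c = 9.
e = c/a = 9/8.

e = 9/8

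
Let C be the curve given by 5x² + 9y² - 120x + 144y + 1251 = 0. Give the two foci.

(10, -8) and (14, -8)

Collect terms: 5(x² - 24x) + 9(y² + 16y) = -1251
Complete the square: 5(x - 12)² + 9(y + 8)² = -1251 + 720 + 576 = 45
Divide through by 45 to get (x - 12)²/9 + (y + 8)²/5 = 1.
Ellipse, center (12, -8), major axis horizontal; a² = 9, b² = 5.
c² = a² - b² = 9 - 5 = 4, so c = 2.
Foci lie on the horizontal axis through the center: (h ± c, k).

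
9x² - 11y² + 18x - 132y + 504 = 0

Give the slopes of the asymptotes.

Rearranging, 9(x² + 2x) -11(y² + 12y) = -504.
Complete the square: 9(x + 1)² -11(y + 6)² = -504 + 9 - 396 = -891
Dividing both sides by -891: (y + 6)²/81 - (x + 1)²/99 = 1
Hyperbola, center (-1, -6), transverse axis vertical; a² = 81, b² = 99.
For a vertical hyperbola the asymptotes have slope ±a/b.
Here that is ±9/3√11 = ±3√11/11.

3√11/11 and -3√11/11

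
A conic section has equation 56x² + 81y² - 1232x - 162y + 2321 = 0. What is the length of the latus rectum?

Collect terms: 56(x² - 22x) + 81(y² - 2y) = -2321
Complete the square in x and y: 56(x - 11)² + 81(y - 1)² = -2321 + 6776 + 81 = 4536
Divide through by 4536 to get (x - 11)²/81 + (y - 1)²/56 = 1.
Ellipse, center (11, 1), major axis horizontal; a² = 81, b² = 56.
Latus rectum length = 2b²/a = 2·56/9 = 112/9.

112/9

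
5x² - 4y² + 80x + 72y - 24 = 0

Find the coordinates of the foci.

5(x² + 16x) -4(y² - 18y) = 24
Complete the square: 5(x + 8)² -4(y - 9)² = 24 + 320 - 324 = 20
Dividing both sides by 20: (x + 8)²/4 - (y - 9)²/5 = 1
Hyperbola, center (-8, 9), transverse axis horizontal; a² = 4, b² = 5.
c² = a² + b² = 4 + 5 = 9, so c = 3.
Foci lie on the horizontal axis through the center: (h ± c, k).

(-11, 9) and (-5, 9)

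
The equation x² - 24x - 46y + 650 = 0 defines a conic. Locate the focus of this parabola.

Only x is squared. Complete the square in x: (x - 12)² = 46(y - 11).
Vertex (12, 11); 4p = 46 so p = 23/2. Opens up.
Focus is p units from the vertex along the axis: (h, k + p).

(12, 45/2)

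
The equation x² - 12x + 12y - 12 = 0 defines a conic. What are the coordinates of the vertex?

Only x is squared. Complete the square in x: (x - 6)² = -12(y - 4).
Vertex (6, 4); 4p = -12 so p = -3. Opens down.

(6, 4)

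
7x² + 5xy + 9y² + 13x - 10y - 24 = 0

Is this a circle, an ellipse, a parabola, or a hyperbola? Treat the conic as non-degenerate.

ellipse

A = 7, B = 5, C = 9.
Discriminant B² − 4AC = 5² − 4·7·9 = -227.
B² − 4AC < 0 ⇒ ellipse.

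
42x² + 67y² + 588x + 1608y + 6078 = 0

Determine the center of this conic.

42(x² + 14x) + 67(y² + 24y) = -6078
Completing the square gives 42(x + 7)² + 67(y + 12)² = -6078 + 2058 + 9648 = 5628.
Dividing both sides by 5628: (x + 7)²/134 + (y + 12)²/84 = 1
Ellipse with center (-7, -12).

(-7, -12)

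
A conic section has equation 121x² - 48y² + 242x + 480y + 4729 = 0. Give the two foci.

(-1, -8) and (-1, 18)

Rearranging, 121(x² + 2x) -48(y² - 10y) = -4729.
Complete the square: 121(x + 1)² -48(y - 5)² = -4729 + 121 - 1200 = -5808
Dividing both sides by -5808: (y - 5)²/121 - (x + 1)²/48 = 1
Hyperbola, center (-1, 5), transverse axis vertical; a² = 121, b² = 48.
c² = a² + b² = 121 + 48 = 169, so c = 13.
Foci lie on the vertical axis through the center: (h, k ± c).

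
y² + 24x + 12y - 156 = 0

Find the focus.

(2, -6)

Only y is squared. Complete the square in y: (y + 6)² = -24(x - 8).
Vertex (8, -6); 4p = -24 so p = -6. Opens left.
Focus is p units from the vertex along the axis: (h + p, k).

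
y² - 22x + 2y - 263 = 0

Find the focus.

Only y is squared. Complete the square in y: (y + 1)² = 22(x + 12).
Vertex (-12, -1); 4p = 22 so p = 11/2. Opens right.
Focus is p units from the vertex along the axis: (h + p, k).

(-13/2, -1)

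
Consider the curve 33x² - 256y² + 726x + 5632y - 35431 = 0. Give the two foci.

Group: 33(x² + 22x) -256(y² - 22y) = 35431
Completing the square gives 33(x + 11)² -256(y - 11)² = 35431 + 3993 - 30976 = 8448.
Divide by 8448: (x + 11)²/256 - (y - 11)²/33 = 1
Hyperbola, center (-11, 11), transverse axis horizontal; a² = 256, b² = 33.
c² = a² + b² = 256 + 33 = 289, so c = 17.
Foci lie on the horizontal axis through the center: (h ± c, k).

(-28, 11) and (6, 11)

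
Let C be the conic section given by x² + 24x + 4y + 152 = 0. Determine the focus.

(-12, -3)

Only x is squared. Complete the square in x: (x + 12)² = -4(y + 2).
Vertex (-12, -2); 4p = -4 so p = -1. Opens down.
Focus is p units from the vertex along the axis: (h, k + p).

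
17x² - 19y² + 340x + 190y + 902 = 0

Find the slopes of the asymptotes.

17(x² + 20x) -19(y² - 10y) = -902
Complete the square: 17(x + 10)² -19(y - 5)² = -902 + 1700 - 475 = 323
Dividing both sides by 323: (x + 10)²/19 - (y - 5)²/17 = 1
Hyperbola, center (-10, 5), transverse axis horizontal; a² = 19, b² = 17.
For a horizontal hyperbola the asymptotes have slope ±b/a.
Here that is ±√17/√19 = ±√323/19.

√323/19 and -√323/19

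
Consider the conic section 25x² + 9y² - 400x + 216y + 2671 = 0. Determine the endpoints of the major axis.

(8, -17) and (8, -7)

Collect terms: 25(x² - 16x) + 9(y² + 24y) = -2671
25(x - 8)² + 9(y + 12)² = -2671 + 1600 + 1296 = 225
Divide by 225: (x - 8)²/9 + (y + 12)²/25 = 1
Ellipse, center (8, -12), major axis vertical; a² = 25, b² = 9.
a = 5. Vertices at (h, k ± a).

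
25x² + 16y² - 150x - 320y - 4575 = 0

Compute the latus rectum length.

128/5

Collect terms: 25(x² - 6x) + 16(y² - 20y) = 4575
Completing the square gives 25(x - 3)² + 16(y - 10)² = 4575 + 225 + 1600 = 6400.
Dividing both sides by 6400: (x - 3)²/256 + (y - 10)²/400 = 1
Ellipse, center (3, 10), major axis vertical; a² = 400, b² = 256.
Latus rectum length = 2b²/a = 2·256/20 = 128/5.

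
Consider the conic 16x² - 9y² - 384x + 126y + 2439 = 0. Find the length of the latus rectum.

16(x² - 24x) -9(y² - 14y) = -2439
16(x - 12)² -9(y - 7)² = -2439 + 2304 - 441 = -576
Divide through by -576 to get (y - 7)²/64 - (x - 12)²/36 = 1.
Hyperbola, center (12, 7), transverse axis vertical; a² = 64, b² = 36.
Latus rectum length = 2b²/a = 2·36/8 = 9.

9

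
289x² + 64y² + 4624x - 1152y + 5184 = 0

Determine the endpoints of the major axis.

289(x² + 16x) + 64(y² - 18y) = -5184
Completing the square gives 289(x + 8)² + 64(y - 9)² = -5184 + 18496 + 5184 = 18496.
Divide by 18496: (x + 8)²/64 + (y - 9)²/289 = 1
Ellipse, center (-8, 9), major axis vertical; a² = 289, b² = 64.
a = 17. Vertices at (h, k ± a).

(-8, -8) and (-8, 26)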